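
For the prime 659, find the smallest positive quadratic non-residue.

(2/659) = −1, so 2 is the smallest positive non-residue mod 659.

2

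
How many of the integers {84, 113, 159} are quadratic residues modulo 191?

(84/191) = -1 → non-residue.
(113/191) = -1 → non-residue.
(159/191) = -1 → non-residue.
Total quadratic residues among the 3: 0.

0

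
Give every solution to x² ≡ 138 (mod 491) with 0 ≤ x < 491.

223, 268

Since 491 ≡ 3 (mod 4), a square root of 138 is 138^((491+1)/4) = 138^123 mod 491.
Repeated squaring: 138^2≡386, 138^4≡223, 138^8≡138, 138^16≡386, 138^32≡223, 138^64≡138 (mod 491).
138^123 = 138^(64+32+16+8+2+1) ≡ 223 (mod 491).
Check: 223² = 49729 ≡ 138 (mod 491). The two roots are 223 and 268.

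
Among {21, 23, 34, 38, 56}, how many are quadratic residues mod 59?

1

(21/59) = +1 → QR.
(23/59) = -1 → non-residue.
(34/59) = -1 → non-residue.
(38/59) = -1 → non-residue.
(56/59) = -1 → non-residue.
Total quadratic residues among the 5: 1.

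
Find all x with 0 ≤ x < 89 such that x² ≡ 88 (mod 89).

34, 55

89 ≡ 1 (mod 4), so we find a root by search.
Trying successive values, 34² = 1156 ≡ 88 (mod 89). The other root is 89 − 34 = 55.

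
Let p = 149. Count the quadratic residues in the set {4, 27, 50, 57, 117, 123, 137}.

(4/149) = +1 → QR.
(27/149) = -1 → non-residue.
(50/149) = -1 → non-residue.
(57/149) = -1 → non-residue.
(117/149) = -1 → non-residue.
(123/149) = +1 → QR.
(137/149) = -1 → non-residue.
Total quadratic residues among the 7: 2.

2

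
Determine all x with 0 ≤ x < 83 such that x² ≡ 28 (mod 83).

32, 51

Since 83 ≡ 3 (mod 4), a square root of 28 is 28^((83+1)/4) = 28^21 mod 83.
Repeated squaring: 28^2≡37, 28^4≡41, 28^8≡21, 28^16≡26 (mod 83).
28^21 = 28^(16+4+1) ≡ 51 (mod 83).
Check: 51² = 2601 ≡ 28 (mod 83). The two roots are 32 and 51.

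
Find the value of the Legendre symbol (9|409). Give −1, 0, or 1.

1

Reciprocity: 9 ≡ 1 and 409 ≡ 1 (mod 4), so (9/409) = +(409/9).
Reduce top mod 9: now compute (4/9).
Pull out 2^2: since 9 ≡ 1 (mod 8), (2/9) = +1, so (2/9)^2 = +1.
Reached (1/9) = 1. Collecting the sign flips along the way, the symbol is +1.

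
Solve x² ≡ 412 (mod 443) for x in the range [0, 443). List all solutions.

Since 443 ≡ 3 (mod 4), a square root of 412 is 412^((443+1)/4) = 412^111 mod 443.
Repeated squaring: 412^2≡75, 412^4≡309, 412^8≡236, 412^16≡321, 412^32≡265, 412^64≡231 (mod 443).
412^111 = 412^(64+32+8+4+2+1) ≡ 133 (mod 443).
Check: 133² = 17689 ≡ 412 (mod 443). The two roots are 133 and 310.

133, 310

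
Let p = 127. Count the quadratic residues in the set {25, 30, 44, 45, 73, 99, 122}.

6

(25/127) = +1 → QR.
(30/127) = +1 → QR.
(44/127) = +1 → QR.
(45/127) = -1 → non-residue.
(73/127) = +1 → QR.
(99/127) = +1 → QR.
(122/127) = +1 → QR.
Total quadratic residues among the 7: 6.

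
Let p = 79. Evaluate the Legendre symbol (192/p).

-1

First reduce: 192 ≡ 34 (mod 79).
Pull out 2: since 79 ≡ 7 (mod 8), (2/79) = +1.
Reciprocity: 17 ≡ 1 and 79 ≡ 3 (mod 4), so (17/79) = +(79/17).
Reduce top mod 17: now compute (11/17).
Reciprocity: 11 ≡ 3 and 17 ≡ 1 (mod 4), so (11/17) = +(17/11).
Reduce top mod 11: now compute (6/11).
Pull out 2: since 11 ≡ 3 (mod 8), (2/11) = -1.
Reciprocity: 3 ≡ 3 and 11 ≡ 3 (mod 4), so (3/11) = −(11/3).
Reduce top mod 3: now compute (2/3).
Pull out 2: since 3 ≡ 3 (mod 8), (2/3) = -1.
Reached (1/3) = 1. Collecting the sign flips along the way, the symbol is -1.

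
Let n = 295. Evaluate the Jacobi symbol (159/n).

1

Reciprocity: 159 ≡ 3 and 295 ≡ 3 (mod 4), so (159/295) = −(295/159).
Reduce top mod 159: now compute (136/159).
Pull out 2^3: since 159 ≡ 7 (mod 8), (2/159) = +1, so (2/159)^3 = +1.
Reciprocity: 17 ≡ 1 and 159 ≡ 3 (mod 4), so (17/159) = +(159/17).
Reduce top mod 17: now compute (6/17).
Pull out 2: since 17 ≡ 1 (mod 8), (2/17) = +1.
Reciprocity: 3 ≡ 3 and 17 ≡ 1 (mod 4), so (3/17) = +(17/3).
Reduce top mod 3: now compute (2/3).
Pull out 2: since 3 ≡ 3 (mod 8), (2/3) = -1.
Reached (1/3) = 1. Collecting the sign flips along the way, the symbol is +1.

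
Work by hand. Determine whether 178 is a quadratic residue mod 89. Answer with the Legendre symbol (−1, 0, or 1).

First reduce: 178 ≡ 0 (mod 89).
Top reduces to 0: gcd > 1, so the symbol is 0.

0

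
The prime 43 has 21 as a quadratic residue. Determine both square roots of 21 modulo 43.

8, 35

Since 43 ≡ 3 (mod 4), a square root of 21 is 21^((43+1)/4) = 21^11 mod 43.
Repeated squaring: 21^2≡11, 21^4≡35, 21^8≡21 (mod 43).
21^11 = 21^(8+2+1) ≡ 35 (mod 43).
Check: 35² = 1225 ≡ 21 (mod 43). The two roots are 8 and 35.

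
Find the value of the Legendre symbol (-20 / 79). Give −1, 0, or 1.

-1

First reduce: -20 ≡ 59 (mod 79).
Reciprocity: 59 ≡ 3 and 79 ≡ 3 (mod 4), so (59/79) = −(79/59).
Reduce top mod 59: now compute (20/59).
Pull out 2^2: since 59 ≡ 3 (mod 8), (2/59) = -1, so (2/59)^2 = +1.
Reciprocity: 5 ≡ 1 and 59 ≡ 3 (mod 4), so (5/59) = +(59/5).
Reduce top mod 5: now compute (4/5).
Pull out 2^2: since 5 ≡ 5 (mod 8), (2/5) = -1, so (2/5)^2 = +1.
Reached (1/5) = 1. Collecting the sign flips along the way, the symbol is -1.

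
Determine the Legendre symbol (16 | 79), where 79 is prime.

Pull out 2^4: since 79 ≡ 7 (mod 8), (2/79) = +1, so (2/79)^4 = +1.
Reached (1/79) = 1. Collecting the sign flips along the way, the symbol is +1.

1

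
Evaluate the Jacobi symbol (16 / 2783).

Pull out 2^4: since 2783 ≡ 7 (mod 8), (2/2783) = +1, so (2/2783)^4 = +1.
Reached (1/2783) = 1. Collecting the sign flips along the way, the symbol is +1.

1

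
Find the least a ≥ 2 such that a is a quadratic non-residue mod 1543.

3

(2/1543) = +1, so 2 is a residue.
(3/1543) = −1, so 3 is the smallest positive non-residue mod 1543.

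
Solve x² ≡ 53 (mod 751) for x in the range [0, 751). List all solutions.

Since 751 ≡ 3 (mod 4), a square root of 53 is 53^((751+1)/4) = 53^188 mod 751.
Repeated squaring: 53^2≡556, 53^4≡475, 53^8≡325, 53^16≡485, 53^32≡162, 53^64≡710, 53^128≡179 (mod 751).
53^188 = 53^(128+32+16+8+4) ≡ 481 (mod 751).
Check: 481² = 231361 ≡ 53 (mod 751). The two roots are 270 and 481.

270, 481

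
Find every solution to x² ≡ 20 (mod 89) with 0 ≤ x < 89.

38, 51

89 ≡ 1 (mod 4), so we find a root by search.
Trying successive values, 38² = 1444 ≡ 20 (mod 89). The other root is 89 − 38 = 51.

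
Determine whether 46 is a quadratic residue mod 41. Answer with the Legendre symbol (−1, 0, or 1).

1

First reduce: 46 ≡ 5 (mod 41).
Reciprocity: 5 ≡ 1 and 41 ≡ 1 (mod 4), so (5/41) = +(41/5).
Reduce top mod 5: now compute (1/5).
Reached (1/5) = 1. Collecting the sign flips along the way, the symbol is +1.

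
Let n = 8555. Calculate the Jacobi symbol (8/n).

-1

Pull out 2^3: since 8555 ≡ 3 (mod 8), (2/8555) = -1, so (2/8555)^3 = -1.
Reached (1/8555) = 1. Collecting the sign flips along the way, the symbol is -1.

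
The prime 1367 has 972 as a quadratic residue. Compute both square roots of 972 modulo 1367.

356, 1011

Since 1367 ≡ 3 (mod 4), a square root of 972 is 972^((1367+1)/4) = 972^342 mod 1367.
Repeated squaring: 972^2≡187, 972^4≡794, 972^8≡249, 972^16≡486, 972^32≡1072, 972^64≡904, 972^128≡1117, 972^256≡985 (mod 1367).
972^342 = 972^(256+64+16+4+2) ≡ 356 (mod 1367).
Check: 356² = 126736 ≡ 972 (mod 1367). The two roots are 356 and 1011.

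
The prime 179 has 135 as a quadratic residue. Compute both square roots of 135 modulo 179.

80, 99

Since 179 ≡ 3 (mod 4), a square root of 135 is 135^((179+1)/4) = 135^45 mod 179.
Repeated squaring: 135^2≡146, 135^4≡15, 135^8≡46, 135^16≡147, 135^32≡129 (mod 179).
135^45 = 135^(32+8+4+1) ≡ 80 (mod 179).
Check: 80² = 6400 ≡ 135 (mod 179). The two roots are 80 and 99.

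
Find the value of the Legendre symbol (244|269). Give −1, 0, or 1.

Pull out 2^2: since 269 ≡ 5 (mod 8), (2/269) = -1, so (2/269)^2 = +1.
Reciprocity: 61 ≡ 1 and 269 ≡ 1 (mod 4), so (61/269) = +(269/61).
Reduce top mod 61: now compute (25/61).
Reciprocity: 25 ≡ 1 and 61 ≡ 1 (mod 4), so (25/61) = +(61/25).
Reduce top mod 25: now compute (11/25).
Reciprocity: 11 ≡ 3 and 25 ≡ 1 (mod 4), so (11/25) = +(25/11).
Reduce top mod 11: now compute (3/11).
Reciprocity: 3 ≡ 3 and 11 ≡ 3 (mod 4), so (3/11) = −(11/3).
Reduce top mod 3: now compute (2/3).
Pull out 2: since 3 ≡ 3 (mod 8), (2/3) = -1.
Reached (1/3) = 1. Collecting the sign flips along the way, the symbol is +1.

1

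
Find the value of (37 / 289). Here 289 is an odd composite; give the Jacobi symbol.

Reciprocity: 37 ≡ 1 and 289 ≡ 1 (mod 4), so (37/289) = +(289/37).
Reduce top mod 37: now compute (30/37).
Pull out 2: since 37 ≡ 5 (mod 8), (2/37) = -1.
Reciprocity: 15 ≡ 3 and 37 ≡ 1 (mod 4), so (15/37) = +(37/15).
Reduce top mod 15: now compute (7/15).
Reciprocity: 7 ≡ 3 and 15 ≡ 3 (mod 4), so (7/15) = −(15/7).
Reduce top mod 7: now compute (1/7).
Reached (1/7) = 1. Collecting the sign flips along the way, the symbol is +1.

1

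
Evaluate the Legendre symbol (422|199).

First reduce: 422 ≡ 24 (mod 199).
Pull out 2^3: since 199 ≡ 7 (mod 8), (2/199) = +1, so (2/199)^3 = +1.
Reciprocity: 3 ≡ 3 and 199 ≡ 3 (mod 4), so (3/199) = −(199/3).
Reduce top mod 3: now compute (1/3).
Reached (1/3) = 1. Collecting the sign flips along the way, the symbol is -1.

-1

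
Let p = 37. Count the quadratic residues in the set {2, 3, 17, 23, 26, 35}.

2

(2/37) = -1 → non-residue.
(3/37) = +1 → QR.
(17/37) = -1 → non-residue.
(23/37) = -1 → non-residue.
(26/37) = +1 → QR.
(35/37) = -1 → non-residue.
Total quadratic residues among the 6: 2.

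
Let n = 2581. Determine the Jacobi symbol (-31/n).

First reduce: -31 ≡ 2550 (mod 2581).
Pull out 2: since 2581 ≡ 5 (mod 8), (2/2581) = -1.
Reciprocity: 1275 ≡ 3 and 2581 ≡ 1 (mod 4), so (1275/2581) = +(2581/1275).
Reduce top mod 1275: now compute (31/1275).
Reciprocity: 31 ≡ 3 and 1275 ≡ 3 (mod 4), so (31/1275) = −(1275/31).
Reduce top mod 31: now compute (4/31).
Pull out 2^2: since 31 ≡ 7 (mod 8), (2/31) = +1, so (2/31)^2 = +1.
Reached (1/31) = 1. Collecting the sign flips along the way, the symbol is +1.

1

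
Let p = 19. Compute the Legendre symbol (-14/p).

First reduce: -14 ≡ 5 (mod 19).
Reciprocity: 5 ≡ 1 and 19 ≡ 3 (mod 4), so (5/19) = +(19/5).
Reduce top mod 5: now compute (4/5).
Pull out 2^2: since 5 ≡ 5 (mod 8), (2/5) = -1, so (2/5)^2 = +1.
Reached (1/5) = 1. Collecting the sign flips along the way, the symbol is +1.

1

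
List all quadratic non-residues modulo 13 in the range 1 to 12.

Square k = 1,…,6 (k and 13−k give the same square):
1²=1, 2²=4, 3²=9, 4²≡3, 5²≡12, 6²≡10 (mod 13).
The residues are {1, 3, 4, 9, 10, 12}; the non-residues are the remaining 6 nonzero classes.

2 5 6 7 8 11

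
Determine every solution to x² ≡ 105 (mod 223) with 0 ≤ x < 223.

95, 128

Since 223 ≡ 3 (mod 4), a square root of 105 is 105^((223+1)/4) = 105^56 mod 223.
Repeated squaring: 105^2≡98, 105^4≡15, 105^8≡2, 105^16≡4, 105^32≡16 (mod 223).
105^56 = 105^(32+16+8) ≡ 128 (mod 223).
Check: 128² = 16384 ≡ 105 (mod 223). The two roots are 95 and 128.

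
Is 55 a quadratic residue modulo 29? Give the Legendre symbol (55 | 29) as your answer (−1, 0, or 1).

-1

First reduce: 55 ≡ 26 (mod 29).
Pull out 2: since 29 ≡ 5 (mod 8), (2/29) = -1.
Reciprocity: 13 ≡ 1 and 29 ≡ 1 (mod 4), so (13/29) = +(29/13).
Reduce top mod 13: now compute (3/13).
Reciprocity: 3 ≡ 3 and 13 ≡ 1 (mod 4), so (3/13) = +(13/3).
Reduce top mod 3: now compute (1/3).
Reached (1/3) = 1. Collecting the sign flips along the way, the symbol is -1.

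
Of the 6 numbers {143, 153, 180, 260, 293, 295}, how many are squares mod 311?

2

(143/311) = -1 → non-residue.
(153/311) = -1 → non-residue.
(180/311) = +1 → QR.
(260/311) = +1 → QR.
(293/311) = -1 → non-residue.
(295/311) = -1 → non-residue.
Total quadratic residues among the 6: 2.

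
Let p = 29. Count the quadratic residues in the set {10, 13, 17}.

(10/29) = -1 → non-residue.
(13/29) = +1 → QR.
(17/29) = -1 → non-residue.
Total quadratic residues among the 3: 1.

1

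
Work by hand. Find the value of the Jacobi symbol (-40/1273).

First reduce: -40 ≡ 1233 (mod 1273).
Reciprocity: 1233 ≡ 1 and 1273 ≡ 1 (mod 4), so (1233/1273) = +(1273/1233).
Reduce top mod 1233: now compute (40/1233).
Pull out 2^3: since 1233 ≡ 1 (mod 8), (2/1233) = +1, so (2/1233)^3 = +1.
Reciprocity: 5 ≡ 1 and 1233 ≡ 1 (mod 4), so (5/1233) = +(1233/5).
Reduce top mod 5: now compute (3/5).
Reciprocity: 3 ≡ 3 and 5 ≡ 1 (mod 4), so (3/5) = +(5/3).
Reduce top mod 3: now compute (2/3).
Pull out 2: since 3 ≡ 3 (mod 8), (2/3) = -1.
Reached (1/3) = 1. Collecting the sign flips along the way, the symbol is -1.

-1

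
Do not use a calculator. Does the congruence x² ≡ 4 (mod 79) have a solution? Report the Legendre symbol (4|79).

Pull out 2^2: since 79 ≡ 7 (mod 8), (2/79) = +1, so (2/79)^2 = +1.
Reached (1/79) = 1. Collecting the sign flips along the way, the symbol is +1.

1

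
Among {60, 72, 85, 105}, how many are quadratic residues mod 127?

2

(60/127) = +1 → QR.
(72/127) = +1 → QR.
(85/127) = -1 → non-residue.
(105/127) = -1 → non-residue.
Total quadratic residues among the 4: 2.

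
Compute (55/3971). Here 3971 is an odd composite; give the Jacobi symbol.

Reciprocity: 55 ≡ 3 and 3971 ≡ 3 (mod 4), so (55/3971) = −(3971/55).
Reduce top mod 55: now compute (11/55).
Reciprocity: 11 ≡ 3 and 55 ≡ 3 (mod 4), so (11/55) = −(55/11).
Reduce top mod 11: now compute (0/11).
Top reduces to 0: gcd > 1, so the symbol is 0.

0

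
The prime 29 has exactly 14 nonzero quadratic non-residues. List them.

2, 3, 8, 10, 11, 12, 14, 15, 17, 18, 19, 21, 26, 27

Square k = 1,…,14 (k and 29−k give the same square):
1²=1, 2²=4, 3²=9, 4²=16, 5²=25, 6²≡7, 7²≡20, 8²≡6, 9²≡23, 10²≡13, 11²≡5, 12²≡28, 13²≡24, 14²≡22 (mod 29).
The residues are {1, 4, 5, 6, 7, 9, 13, 16, 20, 22, 23, 24, 25, 28}; the non-residues are the remaining 14 nonzero classes.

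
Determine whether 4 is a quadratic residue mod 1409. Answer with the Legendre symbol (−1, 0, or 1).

1

Pull out 2^2: since 1409 ≡ 1 (mod 8), (2/1409) = +1, so (2/1409)^2 = +1.
Reached (1/1409) = 1. Collecting the sign flips along the way, the symbol is +1.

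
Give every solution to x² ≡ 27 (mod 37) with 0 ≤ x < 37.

8, 29

37 ≡ 1 (mod 4), so we find a root by search.
Trying successive values, 8² = 64 ≡ 27 (mod 37). The other root is 37 − 8 = 29.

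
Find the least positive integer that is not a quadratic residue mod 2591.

(2/2591) = +1, so 2 is a residue.
(3/2591) = +1, so 3 is a residue.
(4/2591) = +1, so 4 is a residue.
(5/2591) = +1, so 5 is a residue.
(6/2591) = +1, so 6 is a residue.
(7/2591) = −1, so 7 is the smallest positive non-residue mod 2591.

7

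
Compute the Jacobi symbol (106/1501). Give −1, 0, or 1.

Pull out 2: since 1501 ≡ 5 (mod 8), (2/1501) = -1.
Reciprocity: 53 ≡ 1 and 1501 ≡ 1 (mod 4), so (53/1501) = +(1501/53).
Reduce top mod 53: now compute (17/53).
Reciprocity: 17 ≡ 1 and 53 ≡ 1 (mod 4), so (17/53) = +(53/17).
Reduce top mod 17: now compute (2/17).
Pull out 2: since 17 ≡ 1 (mod 8), (2/17) = +1.
Reached (1/17) = 1. Collecting the sign flips along the way, the symbol is -1.

-1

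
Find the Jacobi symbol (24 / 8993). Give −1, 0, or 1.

-1

Pull out 2^3: since 8993 ≡ 1 (mod 8), (2/8993) = +1, so (2/8993)^3 = +1.
Reciprocity: 3 ≡ 3 and 8993 ≡ 1 (mod 4), so (3/8993) = +(8993/3).
Reduce top mod 3: now compute (2/3).
Pull out 2: since 3 ≡ 3 (mod 8), (2/3) = -1.
Reached (1/3) = 1. Collecting the sign flips along the way, the symbol is -1.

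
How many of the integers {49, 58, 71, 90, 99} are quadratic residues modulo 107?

(49/107) = +1 → QR.
(58/107) = -1 → non-residue.
(71/107) = -1 → non-residue.
(90/107) = +1 → QR.
(99/107) = +1 → QR.
Total quadratic residues among the 5: 3.

3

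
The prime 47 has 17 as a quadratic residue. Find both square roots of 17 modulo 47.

8, 39

Since 47 ≡ 3 (mod 4), a square root of 17 is 17^((47+1)/4) = 17^12 mod 47.
Repeated squaring: 17^2≡7, 17^4≡2, 17^8≡4 (mod 47).
17^12 = 17^(8+4) ≡ 8 (mod 47).
Check: 8² = 64 ≡ 17 (mod 47). The two roots are 8 and 39.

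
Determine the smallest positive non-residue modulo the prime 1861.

2

(2/1861) = −1, so 2 is the smallest positive non-residue mod 1861.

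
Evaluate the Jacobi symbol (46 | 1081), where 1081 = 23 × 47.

0

Pull out 2: since 1081 ≡ 1 (mod 8), (2/1081) = +1.
Reciprocity: 23 ≡ 3 and 1081 ≡ 1 (mod 4), so (23/1081) = +(1081/23).
Reduce top mod 23: now compute (0/23).
Top reduces to 0: gcd > 1, so the symbol is 0.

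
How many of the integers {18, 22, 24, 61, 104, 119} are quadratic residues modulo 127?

4

(18/127) = +1 → QR.
(22/127) = +1 → QR.
(24/127) = -1 → non-residue.
(61/127) = +1 → QR.
(104/127) = +1 → QR.
(119/127) = -1 → non-residue.
Total quadratic residues among the 6: 4.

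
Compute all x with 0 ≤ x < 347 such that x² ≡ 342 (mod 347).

79, 268

Since 347 ≡ 3 (mod 4), a square root of 342 is 342^((347+1)/4) = 342^87 mod 347.
Repeated squaring: 342^2≡25, 342^4≡278, 342^8≡250, 342^16≡40, 342^32≡212, 342^64≡181 (mod 347).
342^87 = 342^(64+16+4+2+1) ≡ 268 (mod 347).
Check: 268² = 71824 ≡ 342 (mod 347). The two roots are 79 and 268.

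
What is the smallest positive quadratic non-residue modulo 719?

(2/719) = +1, so 2 is a residue.
(3/719) = +1, so 3 is a residue.
(4/719) = +1, so 4 is a residue.
(5/719) = +1, so 5 is a residue.
(6/719) = +1, so 6 is a residue.
(7/719) = +1, so 7 is a residue.
(8/719) = +1, so 8 is a residue.
(9/719) = +1, so 9 is a residue.
(10/719) = +1, so 10 is a residue.
(11/719) = −1, so 11 is the smallest positive non-residue mod 719.

11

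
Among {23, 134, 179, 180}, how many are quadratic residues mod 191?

3

(23/191) = +1 → QR.
(134/191) = +1 → QR.
(179/191) = -1 → non-residue.
(180/191) = +1 → QR.
Total quadratic residues among the 4: 3.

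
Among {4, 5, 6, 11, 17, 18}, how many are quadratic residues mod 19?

(4/19) = +1 → QR.
(5/19) = +1 → QR.
(6/19) = +1 → QR.
(11/19) = +1 → QR.
(17/19) = +1 → QR.
(18/19) = -1 → non-residue.
Total quadratic residues among the 6: 5.

5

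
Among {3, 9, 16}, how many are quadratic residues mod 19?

(3/19) = -1 → non-residue.
(9/19) = +1 → QR.
(16/19) = +1 → QR.
Total quadratic residues among the 3: 2.

2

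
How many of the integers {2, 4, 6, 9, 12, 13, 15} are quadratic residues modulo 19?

(2/19) = -1 → non-residue.
(4/19) = +1 → QR.
(6/19) = +1 → QR.
(9/19) = +1 → QR.
(12/19) = -1 → non-residue.
(13/19) = -1 → non-residue.
(15/19) = -1 → non-residue.
Total quadratic residues among the 7: 3.

3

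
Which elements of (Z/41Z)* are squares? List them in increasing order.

1 2 4 5 8 9 10 16 18 20 21 23 25 31 32 33 36 37 39 40

Square k = 1,…,20 (k and 41−k give the same square):
1²=1, 2²=4, 3²=9, 4²=16, 5²=25, 6²=36, 7²≡8, 8²≡23, 9²≡40, 10²≡18, 11²≡39, 12²≡21, 13²≡5, 14²≡32, 15²≡20, 16²≡10, 17²≡2, 18²≡37, 19²≡33, 20²≡31 (mod 41).
So the quadratic residues mod 41 are {1, 2, 4, 5, 8, 9, 10, 16, 18, 20, 21, 23, 25, 31, 32, 33, 36, 37, 39, 40}.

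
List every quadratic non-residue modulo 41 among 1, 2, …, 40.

3 6 7 11 12 13 14 15 17 19 22 24 26 27 28 29 30 34 35 38

Square k = 1,…,20 (k and 41−k give the same square):
1²=1, 2²=4, 3²=9, 4²=16, 5²=25, 6²=36, 7²≡8, 8²≡23, 9²≡40, 10²≡18, 11²≡39, 12²≡21, 13²≡5, 14²≡32, 15²≡20, 16²≡10, 17²≡2, 18²≡37, 19²≡33, 20²≡31 (mod 41).
The residues are {1, 2, 4, 5, 8, 9, 10, 16, 18, 20, 21, 23, 25, 31, 32, 33, 36, 37, 39, 40}; the non-residues are the remaining 20 nonzero classes.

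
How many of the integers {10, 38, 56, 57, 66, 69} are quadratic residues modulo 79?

(10/79) = +1 → QR.
(38/79) = +1 → QR.
(56/79) = -1 → non-residue.
(57/79) = -1 → non-residue.
(66/79) = -1 → non-residue.
(69/79) = -1 → non-residue.
Total quadratic residues among the 6: 2.

2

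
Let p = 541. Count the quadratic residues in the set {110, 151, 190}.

2

(110/541) = +1 → QR.
(151/541) = +1 → QR.
(190/541) = -1 → non-residue.
Total quadratic residues among the 3: 2.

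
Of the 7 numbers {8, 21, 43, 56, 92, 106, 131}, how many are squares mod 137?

(8/137) = +1 → QR.
(21/137) = -1 → non-residue.
(43/137) = -1 → non-residue.
(56/137) = +1 → QR.
(92/137) = -1 → non-residue.
(106/137) = -1 → non-residue.
(131/137) = -1 → non-residue.
Total quadratic residues among the 7: 2.

2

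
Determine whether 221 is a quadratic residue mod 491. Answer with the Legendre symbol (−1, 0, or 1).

Reciprocity: 221 ≡ 1 and 491 ≡ 3 (mod 4), so (221/491) = +(491/221).
Reduce top mod 221: now compute (49/221).
Reciprocity: 49 ≡ 1 and 221 ≡ 1 (mod 4), so (49/221) = +(221/49).
Reduce top mod 49: now compute (25/49).
Reciprocity: 25 ≡ 1 and 49 ≡ 1 (mod 4), so (25/49) = +(49/25).
Reduce top mod 25: now compute (24/25).
Pull out 2^3: since 25 ≡ 1 (mod 8), (2/25) = +1, so (2/25)^3 = +1.
Reciprocity: 3 ≡ 3 and 25 ≡ 1 (mod 4), so (3/25) = +(25/3).
Reduce top mod 3: now compute (1/3).
Reached (1/3) = 1. Collecting the sign flips along the way, the symbol is +1.

1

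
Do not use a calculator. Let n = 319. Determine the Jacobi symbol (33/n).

0

Reciprocity: 33 ≡ 1 and 319 ≡ 3 (mod 4), so (33/319) = +(319/33).
Reduce top mod 33: now compute (22/33).
Pull out 2: since 33 ≡ 1 (mod 8), (2/33) = +1.
Reciprocity: 11 ≡ 3 and 33 ≡ 1 (mod 4), so (11/33) = +(33/11).
Reduce top mod 11: now compute (0/11).
Top reduces to 0: gcd > 1, so the symbol is 0.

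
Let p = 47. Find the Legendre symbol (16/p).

1

Pull out 2^4: since 47 ≡ 7 (mod 8), (2/47) = +1, so (2/47)^4 = +1.
Reached (1/47) = 1. Collecting the sign flips along the way, the symbol is +1.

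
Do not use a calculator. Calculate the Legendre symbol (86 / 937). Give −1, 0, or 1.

Euler's criterion: (86/937) ≡ 86^468 (mod 937).
86^2 ≡ 837 (mod 937)
86^4 ≡ 630 (mod 937)
86^8 ≡ 549 (mod 937)
86^16 ≡ 624 (mod 937)
86^32 ≡ 521 (mod 937)
86^64 ≡ 648 (mod 937)
86^128 ≡ 128 (mod 937)
86^256 ≡ 455 (mod 937)
86^468 = 86^(256+128+64+16+4) ≡ 936 (mod 937).
Result is 936 ≡ −1, so (86/937) = −1.

-1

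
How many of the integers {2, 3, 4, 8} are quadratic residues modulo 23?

4

(2/23) = +1 → QR.
(3/23) = +1 → QR.
(4/23) = +1 → QR.
(8/23) = +1 → QR.
Total quadratic residues among the 4: 4.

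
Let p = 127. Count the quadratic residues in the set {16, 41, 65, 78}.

(16/127) = +1 → QR.
(41/127) = +1 → QR.
(65/127) = -1 → non-residue.
(78/127) = -1 → non-residue.
Total quadratic residues among the 4: 2.

2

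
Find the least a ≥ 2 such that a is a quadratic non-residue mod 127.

3

(2/127) = +1, so 2 is a residue.
(3/127) = −1, so 3 is the smallest positive non-residue mod 127.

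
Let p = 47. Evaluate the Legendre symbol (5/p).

-1

Reciprocity: 5 ≡ 1 and 47 ≡ 3 (mod 4), so (5/47) = +(47/5).
Reduce top mod 5: now compute (2/5).
Pull out 2: since 5 ≡ 5 (mod 8), (2/5) = -1.
Reached (1/5) = 1. Collecting the sign flips along the way, the symbol is -1.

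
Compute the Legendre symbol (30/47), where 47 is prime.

Pull out 2: since 47 ≡ 7 (mod 8), (2/47) = +1.
Reciprocity: 15 ≡ 3 and 47 ≡ 3 (mod 4), so (15/47) = −(47/15).
Reduce top mod 15: now compute (2/15).
Pull out 2: since 15 ≡ 7 (mod 8), (2/15) = +1.
Reached (1/15) = 1. Collecting the sign flips along the way, the symbol is -1.

-1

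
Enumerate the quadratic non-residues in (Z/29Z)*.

Square k = 1,…,14 (k and 29−k give the same square):
1²=1, 2²=4, 3²=9, 4²=16, 5²=25, 6²≡7, 7²≡20, 8²≡6, 9²≡23, 10²≡13, 11²≡5, 12²≡28, 13²≡24, 14²≡22 (mod 29).
The residues are {1, 4, 5, 6, 7, 9, 13, 16, 20, 22, 23, 24, 25, 28}; the non-residues are the remaining 14 nonzero classes.

2 3 8 10 11 12 14 15 17 18 19 21 26 27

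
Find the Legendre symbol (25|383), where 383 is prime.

1

Reciprocity: 25 ≡ 1 and 383 ≡ 3 (mod 4), so (25/383) = +(383/25).
Reduce top mod 25: now compute (8/25).
Pull out 2^3: since 25 ≡ 1 (mod 8), (2/25) = +1, so (2/25)^3 = +1.
Reached (1/25) = 1. Collecting the sign flips along the way, the symbol is +1.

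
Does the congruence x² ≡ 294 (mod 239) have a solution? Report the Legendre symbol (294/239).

First reduce: 294 ≡ 55 (mod 239).
Reciprocity: 55 ≡ 3 and 239 ≡ 3 (mod 4), so (55/239) = −(239/55).
Reduce top mod 55: now compute (19/55).
Reciprocity: 19 ≡ 3 and 55 ≡ 3 (mod 4), so (19/55) = −(55/19).
Reduce top mod 19: now compute (17/19).
Reciprocity: 17 ≡ 1 and 19 ≡ 3 (mod 4), so (17/19) = +(19/17).
Reduce top mod 17: now compute (2/17).
Pull out 2: since 17 ≡ 1 (mod 8), (2/17) = +1.
Reached (1/17) = 1. Collecting the sign flips along the way, the symbol is +1.

1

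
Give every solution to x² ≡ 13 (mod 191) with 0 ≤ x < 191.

83, 108

Since 191 ≡ 3 (mod 4), a square root of 13 is 13^((191+1)/4) = 13^48 mod 191.
Repeated squaring: 13^2≡169, 13^4≡102, 13^8≡90, 13^16≡78, 13^32≡163 (mod 191).
13^48 = 13^(32+16) ≡ 108 (mod 191).
Check: 108² = 11664 ≡ 13 (mod 191). The two roots are 83 and 108.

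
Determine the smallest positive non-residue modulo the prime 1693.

2

(2/1693) = −1, so 2 is the smallest positive non-residue mod 1693.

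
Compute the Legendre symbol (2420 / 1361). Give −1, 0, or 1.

First reduce: 2420 ≡ 1059 (mod 1361).
Reciprocity: 1059 ≡ 3 and 1361 ≡ 1 (mod 4), so (1059/1361) = +(1361/1059).
Reduce top mod 1059: now compute (302/1059).
Pull out 2: since 1059 ≡ 3 (mod 8), (2/1059) = -1.
Reciprocity: 151 ≡ 3 and 1059 ≡ 3 (mod 4), so (151/1059) = −(1059/151).
Reduce top mod 151: now compute (2/151).
Pull out 2: since 151 ≡ 7 (mod 8), (2/151) = +1.
Reached (1/151) = 1. Collecting the sign flips along the way, the symbol is +1.

1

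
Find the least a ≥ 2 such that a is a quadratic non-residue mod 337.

5

(2/337) = +1, so 2 is a residue.
(3/337) = +1, so 3 is a residue.
(4/337) = +1, so 4 is a residue.
(5/337) = −1, so 5 is the smallest positive non-residue mod 337.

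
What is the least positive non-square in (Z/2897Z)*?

(2/2897) = +1, so 2 is a residue.
(3/2897) = −1, so 3 is the smallest positive non-residue mod 2897.

3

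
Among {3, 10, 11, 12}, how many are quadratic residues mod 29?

(3/29) = -1 → non-residue.
(10/29) = -1 → non-residue.
(11/29) = -1 → non-residue.
(12/29) = -1 → non-residue.
Total quadratic residues among the 4: 0.

0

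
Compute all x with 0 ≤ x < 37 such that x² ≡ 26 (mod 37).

10, 27

37 ≡ 1 (mod 4), so we find a root by search.
Trying successive values, 10² = 100 ≡ 26 (mod 37). The other root is 37 − 10 = 27.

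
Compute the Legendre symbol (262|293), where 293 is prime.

1

Euler's criterion: (262/293) ≡ 262^146 (mod 293).
262^2 ≡ 82 (mod 293)
262^4 ≡ 278 (mod 293)
262^8 ≡ 225 (mod 293)
262^16 ≡ 229 (mod 293)
262^32 ≡ 287 (mod 293)
262^64 ≡ 36 (mod 293)
262^128 ≡ 124 (mod 293)
262^146 = 262^(128+16+2) ≡ 1 (mod 293).
Result is 1, so (262/293) = 1.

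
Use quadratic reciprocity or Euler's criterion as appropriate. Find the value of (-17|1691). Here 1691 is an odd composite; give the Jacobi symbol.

-1

First reduce: -17 ≡ 1674 (mod 1691).
Pull out 2: since 1691 ≡ 3 (mod 8), (2/1691) = -1.
Reciprocity: 837 ≡ 1 and 1691 ≡ 3 (mod 4), so (837/1691) = +(1691/837).
Reduce top mod 837: now compute (17/837).
Reciprocity: 17 ≡ 1 and 837 ≡ 1 (mod 4), so (17/837) = +(837/17).
Reduce top mod 17: now compute (4/17).
Pull out 2^2: since 17 ≡ 1 (mod 8), (2/17) = +1, so (2/17)^2 = +1.
Reached (1/17) = 1. Collecting the sign flips along the way, the symbol is -1.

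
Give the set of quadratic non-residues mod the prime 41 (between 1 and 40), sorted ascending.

Square k = 1,…,20 (k and 41−k give the same square):
1²=1, 2²=4, 3²=9, 4²=16, 5²=25, 6²=36, 7²≡8, 8²≡23, 9²≡40, 10²≡18, 11²≡39, 12²≡21, 13²≡5, 14²≡32, 15²≡20, 16²≡10, 17²≡2, 18²≡37, 19²≡33, 20²≡31 (mod 41).
The residues are {1, 2, 4, 5, 8, 9, 10, 16, 18, 20, 21, 23, 25, 31, 32, 33, 36, 37, 39, 40}; the non-residues are the remaining 20 nonzero classes.

3,6,7,11,12,13,14,15,17,19,22,24,26,27,28,29,30,34,35,38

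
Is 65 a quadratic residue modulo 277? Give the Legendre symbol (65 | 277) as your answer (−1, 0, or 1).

-1

Reciprocity: 65 ≡ 1 and 277 ≡ 1 (mod 4), so (65/277) = +(277/65).
Reduce top mod 65: now compute (17/65).
Reciprocity: 17 ≡ 1 and 65 ≡ 1 (mod 4), so (17/65) = +(65/17).
Reduce top mod 17: now compute (14/17).
Pull out 2: since 17 ≡ 1 (mod 8), (2/17) = +1.
Reciprocity: 7 ≡ 3 and 17 ≡ 1 (mod 4), so (7/17) = +(17/7).
Reduce top mod 7: now compute (3/7).
Reciprocity: 3 ≡ 3 and 7 ≡ 3 (mod 4), so (3/7) = −(7/3).
Reduce top mod 3: now compute (1/3).
Reached (1/3) = 1. Collecting the sign flips along the way, the symbol is -1.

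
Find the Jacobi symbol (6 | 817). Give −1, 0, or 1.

1

Pull out 2: since 817 ≡ 1 (mod 8), (2/817) = +1.
Reciprocity: 3 ≡ 3 and 817 ≡ 1 (mod 4), so (3/817) = +(817/3).
Reduce top mod 3: now compute (1/3).
Reached (1/3) = 1. Collecting the sign flips along the way, the symbol is +1.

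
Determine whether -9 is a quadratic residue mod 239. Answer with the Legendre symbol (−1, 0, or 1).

Euler's criterion: (-9/239) ≡ 230^119 (mod 239).
230^2 ≡ 81 (mod 239)
230^4 ≡ 108 (mod 239)
230^8 ≡ 192 (mod 239)
230^16 ≡ 58 (mod 239)
230^32 ≡ 18 (mod 239)
230^64 ≡ 85 (mod 239)
230^119 = 230^(64+32+16+4+2+1) ≡ 238 (mod 239).
Result is 238 ≡ −1, so (-9/239) = −1.

-1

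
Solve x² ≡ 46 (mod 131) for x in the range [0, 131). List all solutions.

35, 96

Since 131 ≡ 3 (mod 4), a square root of 46 is 46^((131+1)/4) = 46^33 mod 131.
Repeated squaring: 46^2≡20, 46^4≡7, 46^8≡49, 46^16≡43, 46^32≡15 (mod 131).
46^33 = 46^(32+1) ≡ 35 (mod 131).
Check: 35² = 1225 ≡ 46 (mod 131). The two roots are 35 and 96.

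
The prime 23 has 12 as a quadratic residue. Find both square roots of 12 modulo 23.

Since 23 ≡ 3 (mod 4), a square root of 12 is 12^((23+1)/4) = 12^6 mod 23.
Repeated squaring: 12^2≡6, 12^4≡13 (mod 23).
12^6 = 12^(4+2) ≡ 9 (mod 23).
Check: 9² = 81 ≡ 12 (mod 23). The two roots are 9 and 14.

9, 14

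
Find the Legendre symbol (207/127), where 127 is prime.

First reduce: 207 ≡ 80 (mod 127).
Pull out 2^4: since 127 ≡ 7 (mod 8), (2/127) = +1, so (2/127)^4 = +1.
Reciprocity: 5 ≡ 1 and 127 ≡ 3 (mod 4), so (5/127) = +(127/5).
Reduce top mod 5: now compute (2/5).
Pull out 2: since 5 ≡ 5 (mod 8), (2/5) = -1.
Reached (1/5) = 1. Collecting the sign flips along the way, the symbol is -1.

-1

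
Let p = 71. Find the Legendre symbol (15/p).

Reciprocity: 15 ≡ 3 and 71 ≡ 3 (mod 4), so (15/71) = −(71/15).
Reduce top mod 15: now compute (11/15).
Reciprocity: 11 ≡ 3 and 15 ≡ 3 (mod 4), so (11/15) = −(15/11).
Reduce top mod 11: now compute (4/11).
Pull out 2^2: since 11 ≡ 3 (mod 8), (2/11) = -1, so (2/11)^2 = +1.
Reached (1/11) = 1. Collecting the sign flips along the way, the symbol is +1.

1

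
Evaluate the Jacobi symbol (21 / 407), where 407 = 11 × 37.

-1

Reciprocity: 21 ≡ 1 and 407 ≡ 3 (mod 4), so (21/407) = +(407/21).
Reduce top mod 21: now compute (8/21).
Pull out 2^3: since 21 ≡ 5 (mod 8), (2/21) = -1, so (2/21)^3 = -1.
Reached (1/21) = 1. Collecting the sign flips along the way, the symbol is -1.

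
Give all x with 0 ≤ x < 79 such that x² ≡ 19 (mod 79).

Since 79 ≡ 3 (mod 4), a square root of 19 is 19^((79+1)/4) = 19^20 mod 79.
Repeated squaring: 19^2≡45, 19^4≡50, 19^8≡51, 19^16≡73 (mod 79).
19^20 = 19^(16+4) ≡ 16 (mod 79).
Check: 16² = 256 ≡ 19 (mod 79). The two roots are 16 and 63.

16, 63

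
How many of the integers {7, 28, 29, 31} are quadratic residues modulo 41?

1

(7/41) = -1 → non-residue.
(28/41) = -1 → non-residue.
(29/41) = -1 → non-residue.
(31/41) = +1 → QR.
Total quadratic residues among the 4: 1.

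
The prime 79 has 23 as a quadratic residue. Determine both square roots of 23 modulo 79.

24, 55

Since 79 ≡ 3 (mod 4), a square root of 23 is 23^((79+1)/4) = 23^20 mod 79.
Repeated squaring: 23^2≡55, 23^4≡23, 23^8≡55, 23^16≡23 (mod 79).
23^20 = 23^(16+4) ≡ 55 (mod 79).
Check: 55² = 3025 ≡ 23 (mod 79). The two roots are 24 and 55.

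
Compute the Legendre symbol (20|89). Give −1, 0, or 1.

1

Pull out 2^2: since 89 ≡ 1 (mod 8), (2/89) = +1, so (2/89)^2 = +1.
Reciprocity: 5 ≡ 1 and 89 ≡ 1 (mod 4), so (5/89) = +(89/5).
Reduce top mod 5: now compute (4/5).
Pull out 2^2: since 5 ≡ 5 (mod 8), (2/5) = -1, so (2/5)^2 = +1.
Reached (1/5) = 1. Collecting the sign flips along the way, the symbol is +1.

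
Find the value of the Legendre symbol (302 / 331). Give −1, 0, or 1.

Pull out 2: since 331 ≡ 3 (mod 8), (2/331) = -1.
Reciprocity: 151 ≡ 3 and 331 ≡ 3 (mod 4), so (151/331) = −(331/151).
Reduce top mod 151: now compute (29/151).
Reciprocity: 29 ≡ 1 and 151 ≡ 3 (mod 4), so (29/151) = +(151/29).
Reduce top mod 29: now compute (6/29).
Pull out 2: since 29 ≡ 5 (mod 8), (2/29) = -1.
Reciprocity: 3 ≡ 3 and 29 ≡ 1 (mod 4), so (3/29) = +(29/3).
Reduce top mod 3: now compute (2/3).
Pull out 2: since 3 ≡ 3 (mod 8), (2/3) = -1.
Reached (1/3) = 1. Collecting the sign flips along the way, the symbol is +1.

1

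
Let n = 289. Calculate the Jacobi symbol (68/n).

0

Pull out 2^2: since 289 ≡ 1 (mod 8), (2/289) = +1, so (2/289)^2 = +1.
Reciprocity: 17 ≡ 1 and 289 ≡ 1 (mod 4), so (17/289) = +(289/17).
Reduce top mod 17: now compute (0/17).
Top reduces to 0: gcd > 1, so the symbol is 0.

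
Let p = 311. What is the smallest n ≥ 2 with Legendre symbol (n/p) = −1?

11

(2/311) = +1, so 2 is a residue.
(3/311) = +1, so 3 is a residue.
(4/311) = +1, so 4 is a residue.
(5/311) = +1, so 5 is a residue.
(6/311) = +1, so 6 is a residue.
(7/311) = +1, so 7 is a residue.
(8/311) = +1, so 8 is a residue.
(9/311) = +1, so 9 is a residue.
(10/311) = +1, so 10 is a residue.
(11/311) = −1, so 11 is the smallest positive non-residue mod 311.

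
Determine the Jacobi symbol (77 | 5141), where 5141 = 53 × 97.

Reciprocity: 77 ≡ 1 and 5141 ≡ 1 (mod 4), so (77/5141) = +(5141/77).
Reduce top mod 77: now compute (59/77).
Reciprocity: 59 ≡ 3 and 77 ≡ 1 (mod 4), so (59/77) = +(77/59).
Reduce top mod 59: now compute (18/59).
Pull out 2: since 59 ≡ 3 (mod 8), (2/59) = -1.
Reciprocity: 9 ≡ 1 and 59 ≡ 3 (mod 4), so (9/59) = +(59/9).
Reduce top mod 9: now compute (5/9).
Reciprocity: 5 ≡ 1 and 9 ≡ 1 (mod 4), so (5/9) = +(9/5).
Reduce top mod 5: now compute (4/5).
Pull out 2^2: since 5 ≡ 5 (mod 8), (2/5) = -1, so (2/5)^2 = +1.
Reached (1/5) = 1. Collecting the sign flips along the way, the symbol is -1.

-1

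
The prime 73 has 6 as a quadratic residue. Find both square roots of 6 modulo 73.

73 ≡ 1 (mod 4), so we find a root by search.
Trying successive values, 15² = 225 ≡ 6 (mod 73). The other root is 73 − 15 = 58.

15, 58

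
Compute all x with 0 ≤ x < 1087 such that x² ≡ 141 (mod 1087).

67, 1020

Since 1087 ≡ 3 (mod 4), a square root of 141 is 141^((1087+1)/4) = 141^272 mod 1087.
Repeated squaring: 141^2≡315, 141^4≡308, 141^8≡295, 141^16≡65, 141^32≡964, 141^64≡998, 141^128≡312, 141^256≡601 (mod 1087).
141^272 = 141^(256+16) ≡ 1020 (mod 1087).
Check: 1020² = 1040400 ≡ 141 (mod 1087). The two roots are 67 and 1020.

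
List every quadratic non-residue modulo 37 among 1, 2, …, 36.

Square k = 1,…,18 (k and 37−k give the same square):
1²=1, 2²=4, 3²=9, 4²=16, 5²=25, 6²=36, 7²≡12, 8²≡27, 9²≡7, 10²≡26, 11²≡10, 12²≡33, 13²≡21, 14²≡11, 15²≡3, 16²≡34, 17²≡30, 18²≡28 (mod 37).
The residues are {1, 3, 4, 7, 9, 10, 11, 12, 16, 21, 25, 26, 27, 28, 30, 33, 34, 36}; the non-residues are the remaining 18 nonzero classes.

2, 5, 6, 8, 13, 14, 15, 17, 18, 19, 20, 22, 23, 24, 29, 31, 32, 35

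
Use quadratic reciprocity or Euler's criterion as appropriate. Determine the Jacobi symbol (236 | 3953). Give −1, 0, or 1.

Pull out 2^2: since 3953 ≡ 1 (mod 8), (2/3953) = +1, so (2/3953)^2 = +1.
Reciprocity: 59 ≡ 3 and 3953 ≡ 1 (mod 4), so (59/3953) = +(3953/59).
Reduce top mod 59: now compute (0/59).
Top reduces to 0: gcd > 1, so the symbol is 0.

0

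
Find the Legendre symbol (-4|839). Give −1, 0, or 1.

-1

Euler's criterion: (-4/839) ≡ 835^419 (mod 839).
835^2 ≡ 16 (mod 839)
835^4 ≡ 256 (mod 839)
835^8 ≡ 94 (mod 839)
835^16 ≡ 446 (mod 839)
835^32 ≡ 73 (mod 839)
835^64 ≡ 295 (mod 839)
835^128 ≡ 608 (mod 839)
835^256 ≡ 504 (mod 839)
835^419 = 835^(256+128+32+2+1) ≡ 838 (mod 839).
Result is 838 ≡ −1, so (-4/839) = −1.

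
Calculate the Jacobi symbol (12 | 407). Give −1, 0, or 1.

1

Pull out 2^2: since 407 ≡ 7 (mod 8), (2/407) = +1, so (2/407)^2 = +1.
Reciprocity: 3 ≡ 3 and 407 ≡ 3 (mod 4), so (3/407) = −(407/3).
Reduce top mod 3: now compute (2/3).
Pull out 2: since 3 ≡ 3 (mod 8), (2/3) = -1.
Reached (1/3) = 1. Collecting the sign flips along the way, the symbol is +1.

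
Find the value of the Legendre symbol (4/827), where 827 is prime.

Pull out 2^2: since 827 ≡ 3 (mod 8), (2/827) = -1, so (2/827)^2 = +1.
Reached (1/827) = 1. Collecting the sign flips along the way, the symbol is +1.

1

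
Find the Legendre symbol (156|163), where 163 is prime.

Pull out 2^2: since 163 ≡ 3 (mod 8), (2/163) = -1, so (2/163)^2 = +1.
Reciprocity: 39 ≡ 3 and 163 ≡ 3 (mod 4), so (39/163) = −(163/39).
Reduce top mod 39: now compute (7/39).
Reciprocity: 7 ≡ 3 and 39 ≡ 3 (mod 4), so (7/39) = −(39/7).
Reduce top mod 7: now compute (4/7).
Pull out 2^2: since 7 ≡ 7 (mod 8), (2/7) = +1, so (2/7)^2 = +1.
Reached (1/7) = 1. Collecting the sign flips along the way, the symbol is +1.

1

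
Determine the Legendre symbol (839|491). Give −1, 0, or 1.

First reduce: 839 ≡ 348 (mod 491).
Pull out 2^2: since 491 ≡ 3 (mod 8), (2/491) = -1, so (2/491)^2 = +1.
Reciprocity: 87 ≡ 3 and 491 ≡ 3 (mod 4), so (87/491) = −(491/87).
Reduce top mod 87: now compute (56/87).
Pull out 2^3: since 87 ≡ 7 (mod 8), (2/87) = +1, so (2/87)^3 = +1.
Reciprocity: 7 ≡ 3 and 87 ≡ 3 (mod 4), so (7/87) = −(87/7).
Reduce top mod 7: now compute (3/7).
Reciprocity: 3 ≡ 3 and 7 ≡ 3 (mod 4), so (3/7) = −(7/3).
Reduce top mod 3: now compute (1/3).
Reached (1/3) = 1. Collecting the sign flips along the way, the symbol is -1.

-1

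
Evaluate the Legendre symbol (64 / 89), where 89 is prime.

Pull out 2^6: since 89 ≡ 1 (mod 8), (2/89) = +1, so (2/89)^6 = +1.
Reached (1/89) = 1. Collecting the sign flips along the way, the symbol is +1.

1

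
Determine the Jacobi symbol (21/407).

Reciprocity: 21 ≡ 1 and 407 ≡ 3 (mod 4), so (21/407) = +(407/21).
Reduce top mod 21: now compute (8/21).
Pull out 2^3: since 21 ≡ 5 (mod 8), (2/21) = -1, so (2/21)^3 = -1.
Reached (1/21) = 1. Collecting the sign flips along the way, the symbol is -1.

-1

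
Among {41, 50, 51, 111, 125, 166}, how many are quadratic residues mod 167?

(41/167) = -1 → non-residue.
(50/167) = +1 → QR.
(51/167) = -1 → non-residue.
(111/167) = -1 → non-residue.
(125/167) = -1 → non-residue.
(166/167) = -1 → non-residue.
Total quadratic residues among the 6: 1.

1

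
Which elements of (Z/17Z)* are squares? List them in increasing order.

1 2 4 8 9 13 15 16

Square k = 1,…,8 (k and 17−k give the same square):
1²=1, 2²=4, 3²=9, 4²=16, 5²≡8, 6²≡2, 7²≡15, 8²≡13 (mod 17).
So the quadratic residues mod 17 are {1, 2, 4, 8, 9, 13, 15, 16}.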